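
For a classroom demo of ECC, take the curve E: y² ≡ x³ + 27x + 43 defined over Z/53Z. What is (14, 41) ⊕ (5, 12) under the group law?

(47, 47)

(14, 41) + (5, 12). λ = (12 - 41)/(5 - 14) ≡ 24/44 mod 53. 44⁻¹ ≡ 47 (mod 53), so λ ≡ 15.
  x = λ² - 14 - 5 = 225 - 19 ≡ 47; y = λ·(14 - 47) - 41 ≡ 47. → (47, 47)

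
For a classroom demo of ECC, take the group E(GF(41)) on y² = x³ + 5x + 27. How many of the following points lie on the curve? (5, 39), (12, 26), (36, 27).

0

(5, 39): 39² ≡ 4, rhs ≡ 13 → off.
(12, 26): 26² ≡ 20, rhs ≡ 11 → off.
(36, 27): 27² ≡ 32, rhs ≡ 0 → off.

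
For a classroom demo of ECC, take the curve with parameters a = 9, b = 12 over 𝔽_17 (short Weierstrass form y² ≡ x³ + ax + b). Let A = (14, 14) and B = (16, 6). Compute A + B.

(3, 10)

(14, 14) + (16, 6). λ = (6 - 14)/(16 - 14) ≡ 9/2 mod 17. 2⁻¹ ≡ 9 (mod 17), so λ ≡ 13.
  x = λ² - 14 - 16 = 169 - 30 ≡ 3; y = λ·(14 - 3) - 14 ≡ 10. → (3, 10)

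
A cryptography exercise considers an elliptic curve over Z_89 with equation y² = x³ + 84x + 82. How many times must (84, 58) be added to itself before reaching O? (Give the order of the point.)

6

2P: tangent at (84, 58): λ = (3·84² + 84)/(2·58) ≡ 70/27. 27⁻¹ ≡ 33 (mod 89), so λ ≡ 70·33 ≡ 85.
  x = λ² - 84 - 84 = 7225 - 168 ≡ 26; y = λ·(84 - 26) - 58 ≡ 66. → (26, 66)
3P: (26, 66) + (84, 58). λ = (58 - 66)/(84 - 26) ≡ 81/58 mod 89. 58⁻¹ ≡ 66 (mod 89), so λ ≡ 6.
  x = λ² - 26 - 84 = 36 - 110 ≡ 15; y = λ·(26 - 15) - 66 ≡ 0. → (15, 0)
4P: (15, 0) + (84, 58). λ = (58 - 0)/(84 - 15) ≡ 58/69 mod 89. 69⁻¹ ≡ 40 (mod 89), so λ ≡ 6.
  x = λ² - 15 - 84 = 36 - 99 ≡ 26; y = λ·(15 - 26) - 0 ≡ 23. → (26, 23)
5P: (26, 23) + (84, 58). λ = (58 - 23)/(84 - 26) ≡ 35/58 mod 89. 58⁻¹ ≡ 66 (mod 89) since 58·66 = 3828 ≡ 1, so λ ≡ 85.
  x = λ² - 26 - 84 = 7225 - 110 ≡ 84; y = λ·(26 - 84) - 23 ≡ 31. → (84, 31)
6P: (84, 31) + (84, 58): same x and y₁ ≡ -y₂, so the sum is O.
6P = O, so the order is 6.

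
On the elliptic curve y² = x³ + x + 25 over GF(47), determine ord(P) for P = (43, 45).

9

2P: tangent at (43, 45): λ = (3·43² + 1)/(2·45) ≡ 2/43. 43⁻¹ ≡ 35 (mod 47), so λ ≡ 2·35 ≡ 23.
  x = λ² - 43 - 43 = 529 - 86 ≡ 20; y = λ·(43 - 20) - 45 ≡ 14. → (20, 14)
3P: (20, 14) + (43, 45). λ = (45 - 14)/(43 - 20) ≡ 31/23 mod 47. 23⁻¹ ≡ 45 (mod 47), so λ ≡ 32.
  x = λ² - 20 - 43 = 1024 - 63 ≡ 21; y = λ·(20 - 21) - 14 ≡ 1. → (21, 1)
4P: (21, 1) + (43, 45). λ = (45 - 1)/(43 - 21) ≡ 44/22 mod 47. 22⁻¹ ≡ 15 (mod 47) since 22·15 = 330 ≡ 1, so λ ≡ 2.
  x = λ² - 21 - 43 = 4 - 64 ≡ 34; y = λ·(21 - 34) - 1 ≡ 20. → (34, 20)
5P: (34, 20) + (43, 45). λ = (45 - 20)/(43 - 34) ≡ 25/9 mod 47. 9⁻¹ ≡ 21 (mod 47) since 9·21 = 189 ≡ 1, so λ ≡ 8.
  x = λ² - 34 - 43 = 64 - 77 ≡ 34; y = λ·(34 - 34) - 20 ≡ 27. → (34, 27)
6P: (34, 27) + (43, 45). λ = (45 - 27)/(43 - 34) ≡ 18/9 mod 47. 9⁻¹ ≡ 21 (mod 47), so λ ≡ 2.
  x = λ² - 34 - 43 = 4 - 77 ≡ 21; y = λ·(34 - 21) - 27 ≡ 46. → (21, 46)
7P: (21, 46) + (43, 45). λ = (45 - 46)/(43 - 21) ≡ 46/22 mod 47. 22⁻¹ ≡ 15 (mod 47), so λ ≡ 32.
  x = λ² - 21 - 43 = 1024 - 64 ≡ 20; y = λ·(21 - 20) - 46 ≡ 33. → (20, 33)
8P: (20, 33) + (43, 45). λ = (45 - 33)/(43 - 20) ≡ 12/23 mod 47. 23⁻¹ ≡ 45 (mod 47) since 23·45 = 1035 ≡ 1, so λ ≡ 23.
  x = λ² - 20 - 43 = 529 - 63 ≡ 43; y = λ·(20 - 43) - 33 ≡ 2. → (43, 2)
9P: (43, 2) + (43, 45): same x and y₁ ≡ -y₂, so the sum is O.
9P = O, so the order is 9.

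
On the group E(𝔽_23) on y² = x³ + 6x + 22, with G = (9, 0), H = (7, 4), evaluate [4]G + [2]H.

First 4G:
Double-and-add on 4 = (100)₂. Start with G = (9, 0) for the leading 1-bit.
double: (9, 0) + (9, 0): same x and y₁ ≡ -y₂, so the sum is O.
double: O + O = O (identity).
4G = O.
Next 2H:
Repeated addition: build up to 2H.
2H: tangent at (7, 4): λ = (3·7² + 6)/(2·4) ≡ 15/8. 8⁻¹ ≡ 3 (mod 23) since 8·3 = 24 ≡ 1, so λ ≡ 15·3 ≡ 22.
  x = λ² - 7 - 7 = 484 - 14 ≡ 10; y = λ·(7 - 10) - 4 ≡ 22. → (10, 22)
2H = (10, 22).
Finally 4G + 2H:
O + (10, 22) = (10, 22) (identity).

(10, 22)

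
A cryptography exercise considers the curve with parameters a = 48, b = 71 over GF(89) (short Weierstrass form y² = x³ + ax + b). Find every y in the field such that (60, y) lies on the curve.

10, 79

x³ + 48x + 71 = 218951 ≡ 11 (mod 89).
Square roots of 11 mod 89: 10 and 79 (since 10² = 100 ≡ 11).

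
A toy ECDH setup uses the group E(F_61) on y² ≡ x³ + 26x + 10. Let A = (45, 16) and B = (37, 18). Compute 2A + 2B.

First 2A:
Repeated addition: build up to 2A.
2A: tangent at (45, 16): λ = (3·45² + 26)/(2·16) ≡ 1/32. 32⁻¹ ≡ 21 (mod 61) since 32·21 = 672 ≡ 1, so λ ≡ 1·21 ≡ 21.
  x = λ² - 45 - 45 = 441 - 90 ≡ 46; y = λ·(45 - 46) - 16 ≡ 24. → (46, 24)
2A = (46, 24).
Next 2B:
Repeated addition: build up to 2B.
2B: tangent at (37, 18): λ = (3·37² + 26)/(2·18) ≡ 46/36. 36⁻¹ ≡ 39 (mod 61) since 36·39 = 1404 ≡ 1, so λ ≡ 46·39 ≡ 25.
  x = λ² - 37 - 37 = 625 - 74 ≡ 2; y = λ·(37 - 2) - 18 ≡ 3. → (2, 3)
2B = (2, 3).
Finally 2A + 2B:
(46, 24) + (2, 3). λ = (3 - 24)/(2 - 46) ≡ 40/17 mod 61. 17⁻¹ ≡ 18 (mod 61), so λ ≡ 49.
  x = λ² - 46 - 2 = 2401 - 48 ≡ 35; y = λ·(46 - 35) - 24 ≡ 27. → (35, 27)

(35, 27)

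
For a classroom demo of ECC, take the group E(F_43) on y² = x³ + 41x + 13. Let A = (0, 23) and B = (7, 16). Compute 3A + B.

(40, 32)

First 3A:
Repeated addition: build up to 3A.
2A: tangent at (0, 23): λ = (3·0² + 41)/(2·23) ≡ 41/3. 3⁻¹ ≡ 29 (mod 43) since 3·29 = 87 ≡ 1, so λ ≡ 41·29 ≡ 28.
  x = λ² - 0 - 0 = 784 - 0 ≡ 10; y = λ·(0 - 10) - 23 ≡ 41. → (10, 41)
3A: (10, 41) + (0, 23). λ = (23 - 41)/(0 - 10) ≡ 25/33 mod 43. 33⁻¹ ≡ 30 (mod 43) since 33·30 = 990 ≡ 1, so λ ≡ 19.
  x = λ² - 10 - 0 = 361 - 10 ≡ 7; y = λ·(10 - 7) - 41 ≡ 16. → (7, 16)
3A = (7, 16).
Finally 3A + B:
tangent at (7, 16): λ = (3·7² + 41)/(2·16) ≡ 16/32. 32⁻¹ ≡ 39 (mod 43) since 32·39 = 1248 ≡ 1, so λ ≡ 16·39 ≡ 22.
  x = λ² - 7 - 7 = 484 - 14 ≡ 40; y = λ·(7 - 40) - 16 ≡ 32. → (40, 32)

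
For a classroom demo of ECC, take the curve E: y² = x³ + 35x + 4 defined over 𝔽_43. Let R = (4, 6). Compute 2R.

(27, 32)

tangent at (4, 6): λ = (3·4² + 35)/(2·6) ≡ 40/12. 12⁻¹ ≡ 18 (mod 43), so λ ≡ 40·18 ≡ 32.
  x = λ² - 4 - 4 = 1024 - 8 ≡ 27; y = λ·(4 - 27) - 6 ≡ 32. → (27, 32)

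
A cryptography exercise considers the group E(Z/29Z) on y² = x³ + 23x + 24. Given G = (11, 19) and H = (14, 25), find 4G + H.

First 4G:
Double-and-add on 4 = (100)₂. Start with G = (11, 19) for the leading 1-bit.
double: tangent at (11, 19): λ = (3·11² + 23)/(2·19) ≡ 9/9. 9⁻¹ ≡ 13 (mod 29) since 9·13 = 117 ≡ 1, so λ ≡ 9·13 ≡ 1.
  x = λ² - 11 - 11 = 1 - 22 ≡ 8; y = λ·(11 - 8) - 19 ≡ 13. → (8, 13)
double: tangent at (8, 13): λ = (3·8² + 23)/(2·13) ≡ 12/26. 26⁻¹ ≡ 19 (mod 29) since 26·19 = 494 ≡ 1, so λ ≡ 12·19 ≡ 25.
  x = λ² - 8 - 8 = 625 - 16 ≡ 0; y = λ·(8 - 0) - 13 ≡ 13. → (0, 13)
4G = (0, 13).
Finally 4G + H:
(0, 13) + (14, 25). λ = (25 - 13)/(14 - 0) ≡ 12/14 mod 29. 14⁻¹ ≡ 27 (mod 29) since 14·27 = 378 ≡ 1, so λ ≡ 5.
  x = λ² - 0 - 14 = 25 - 14 ≡ 11; y = λ·(0 - 11) - 13 ≡ 19. → (11, 19)

(11, 19)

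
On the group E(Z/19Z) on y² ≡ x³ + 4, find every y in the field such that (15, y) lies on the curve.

x³ + 0x + 4 = 3379 ≡ 16 (mod 19).
Square roots of 16 mod 19: 4 and 15 (since 4² = 16 ≡ 16).

4, 15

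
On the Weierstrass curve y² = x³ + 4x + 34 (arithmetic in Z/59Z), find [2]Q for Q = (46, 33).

(45, 40)

tangent at (46, 33): λ = (3·46² + 4)/(2·33) ≡ 39/7. 7⁻¹ ≡ 17 (mod 59), so λ ≡ 39·17 ≡ 14.
  x = λ² - 46 - 46 = 196 - 92 ≡ 45; y = λ·(46 - 45) - 33 ≡ 40. → (45, 40)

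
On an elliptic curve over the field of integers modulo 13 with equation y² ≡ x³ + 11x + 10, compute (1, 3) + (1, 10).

The two points share x = 1 and their y-coordinates satisfy 3 + 10 ≡ 0 (mod 13), so they are inverses. Their sum is 𝒪.

O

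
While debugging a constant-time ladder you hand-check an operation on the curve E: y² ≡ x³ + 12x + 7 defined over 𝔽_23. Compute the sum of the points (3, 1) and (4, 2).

(3, 1) + (4, 2). λ = (2 - 1)/(4 - 3) ≡ 1/1 mod 23. 1⁻¹ ≡ 1 (mod 23), so λ ≡ 1.
  x = λ² - 3 - 4 = 1 - 7 ≡ 17; y = λ·(3 - 17) - 1 ≡ 8. → (17, 8)

(17, 8)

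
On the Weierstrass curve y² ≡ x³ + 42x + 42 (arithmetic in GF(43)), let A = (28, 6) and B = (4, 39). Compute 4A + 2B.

First 4A:
Repeated addition: build up to 4A.
2A: tangent at (28, 6): λ = (3·28² + 42)/(2·6) ≡ 29/12. 12⁻¹ ≡ 18 (mod 43) since 12·18 = 216 ≡ 1, so λ ≡ 29·18 ≡ 6.
  x = λ² - 28 - 28 = 36 - 56 ≡ 23; y = λ·(28 - 23) - 6 ≡ 24. → (23, 24)
3A: (23, 24) + (28, 6). λ = (6 - 24)/(28 - 23) ≡ 25/5 mod 43. 5⁻¹ ≡ 26 (mod 43) since 5·26 = 130 ≡ 1, so λ ≡ 5.
  x = λ² - 23 - 28 = 25 - 51 ≡ 17; y = λ·(23 - 17) - 24 ≡ 6. → (17, 6)
4A: (17, 6) + (28, 6). λ = (6 - 6)/(28 - 17) ≡ 0/11 mod 43. 11⁻¹ ≡ 4 (mod 43) since 11·4 = 44 ≡ 1, so λ ≡ 0.
  x = λ² - 17 - 28 = 0 - 45 ≡ 41; y = λ·(17 - 41) - 6 ≡ 37. → (41, 37)
4A = (41, 37).
Next 2B:
Repeated addition: build up to 2B.
2B: tangent at (4, 39): λ = (3·4² + 42)/(2·39) ≡ 4/35. 35⁻¹ ≡ 16 (mod 43), so λ ≡ 4·16 ≡ 21.
  x = λ² - 4 - 4 = 441 - 8 ≡ 3; y = λ·(4 - 3) - 39 ≡ 25. → (3, 25)
2B = (3, 25).
Finally 4A + 2B:
(41, 37) + (3, 25). λ = (25 - 37)/(3 - 41) ≡ 31/5 mod 43. 5⁻¹ ≡ 26 (mod 43), so λ ≡ 32.
  x = λ² - 41 - 3 = 1024 - 44 ≡ 34; y = λ·(41 - 34) - 37 ≡ 15. → (34, 15)

(34, 15)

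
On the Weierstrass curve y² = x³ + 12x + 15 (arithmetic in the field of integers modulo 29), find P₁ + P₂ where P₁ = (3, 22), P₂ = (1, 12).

(21, 4)

(3, 22) + (1, 12). λ = (12 - 22)/(1 - 3) ≡ 19/27 mod 29. 27⁻¹ ≡ 14 (mod 29) since 27·14 = 378 ≡ 1, so λ ≡ 5.
  x = λ² - 3 - 1 = 25 - 4 ≡ 21; y = λ·(3 - 21) - 22 ≡ 4. → (21, 4)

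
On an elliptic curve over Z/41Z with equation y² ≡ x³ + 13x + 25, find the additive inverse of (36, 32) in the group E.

-(36, 32) = (36, -32 mod 41) = (36, 9).

(36, 9)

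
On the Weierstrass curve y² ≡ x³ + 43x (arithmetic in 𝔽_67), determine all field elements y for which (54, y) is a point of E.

none

x³ + 43x + 0 = 159786 ≡ 58 (mod 67).
58 is a non-residue mod 67; no y exists.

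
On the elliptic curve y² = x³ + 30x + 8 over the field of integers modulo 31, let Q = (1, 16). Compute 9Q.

O

Repeated addition: build up to 9Q.
2Q: tangent at (1, 16): λ = (3·1² + 30)/(2·16) ≡ 2/1. 1⁻¹ ≡ 1 (mod 31), so λ ≡ 2·1 ≡ 2.
  x = λ² - 1 - 1 = 4 - 2 ≡ 2; y = λ·(1 - 2) - 16 ≡ 13. → (2, 13)
3Q: (2, 13) + (1, 16). λ = (16 - 13)/(1 - 2) ≡ 3/30 mod 31. 30⁻¹ ≡ 30 (mod 31) since 30·30 = 900 ≡ 1, so λ ≡ 28.
  x = λ² - 2 - 1 = 784 - 3 ≡ 6; y = λ·(2 - 6) - 13 ≡ 30. → (6, 30)
4Q: (6, 30) + (1, 16). λ = (16 - 30)/(1 - 6) ≡ 17/26 mod 31. 26⁻¹ ≡ 6 (mod 31), so λ ≡ 9.
  x = λ² - 6 - 1 = 81 - 7 ≡ 12; y = λ·(6 - 12) - 30 ≡ 9. → (12, 9)
5Q: (12, 9) + (1, 16). λ = (16 - 9)/(1 - 12) ≡ 7/20 mod 31. 20⁻¹ ≡ 14 (mod 31) since 20·14 = 280 ≡ 1, so λ ≡ 5.
  x = λ² - 12 - 1 = 25 - 13 ≡ 12; y = λ·(12 - 12) - 9 ≡ 22. → (12, 22)
6Q: (12, 22) + (1, 16). λ = (16 - 22)/(1 - 12) ≡ 25/20 mod 31. 20⁻¹ ≡ 14 (mod 31), so λ ≡ 9.
  x = λ² - 12 - 1 = 81 - 13 ≡ 6; y = λ·(12 - 6) - 22 ≡ 1. → (6, 1)
7Q: (6, 1) + (1, 16). λ = (16 - 1)/(1 - 6) ≡ 15/26 mod 31. 26⁻¹ ≡ 6 (mod 31) since 26·6 = 156 ≡ 1, so λ ≡ 28.
  x = λ² - 6 - 1 = 784 - 7 ≡ 2; y = λ·(6 - 2) - 1 ≡ 18. → (2, 18)
8Q: (2, 18) + (1, 16). λ = (16 - 18)/(1 - 2) ≡ 29/30 mod 31. 30⁻¹ ≡ 30 (mod 31) since 30·30 = 900 ≡ 1, so λ ≡ 2.
  x = λ² - 2 - 1 = 4 - 3 ≡ 1; y = λ·(2 - 1) - 18 ≡ 15. → (1, 15)
9Q: (1, 15) + (1, 16): same x and y₁ ≡ -y₂, so the sum is ∞.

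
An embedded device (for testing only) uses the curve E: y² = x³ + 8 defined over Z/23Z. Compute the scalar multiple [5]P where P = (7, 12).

Repeated addition: build up to 5P.
2P: tangent at (7, 12): λ = (3·7² + 0)/(2·12) ≡ 9/1. 1⁻¹ ≡ 1 (mod 23), so λ ≡ 9·1 ≡ 9.
  x = λ² - 7 - 7 = 81 - 14 ≡ 21; y = λ·(7 - 21) - 12 ≡ 0. → (21, 0)
3P: (21, 0) + (7, 12). λ = (12 - 0)/(7 - 21) ≡ 12/9 mod 23. 9⁻¹ ≡ 18 (mod 23), so λ ≡ 9.
  x = λ² - 21 - 7 = 81 - 28 ≡ 7; y = λ·(21 - 7) - 0 ≡ 11. → (7, 11)
4P: (7, 11) + (7, 12): same x and y₁ ≡ -y₂, so the sum is O.
5P: O + (7, 12) = (7, 12) (identity).

(7, 12)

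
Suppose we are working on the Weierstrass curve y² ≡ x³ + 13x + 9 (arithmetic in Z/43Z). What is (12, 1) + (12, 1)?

tangent at (12, 1): λ = (3·12² + 13)/(2·1) ≡ 15/2. 2⁻¹ ≡ 22 (mod 43), so λ ≡ 15·22 ≡ 29.
  x = λ² - 12 - 12 = 841 - 24 ≡ 0; y = λ·(12 - 0) - 1 ≡ 3. → (0, 3)

(0, 3)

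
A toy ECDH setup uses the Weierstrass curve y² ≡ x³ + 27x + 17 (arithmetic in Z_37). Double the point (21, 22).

(22, 23)

tangent at (21, 22): λ = (3·21² + 27)/(2·22) ≡ 18/7. 7⁻¹ ≡ 16 (mod 37), so λ ≡ 18·16 ≡ 29.
  x = λ² - 21 - 21 = 841 - 42 ≡ 22; y = λ·(21 - 22) - 22 ≡ 23. → (22, 23)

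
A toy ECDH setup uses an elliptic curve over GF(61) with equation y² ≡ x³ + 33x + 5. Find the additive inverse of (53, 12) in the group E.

-(53, 12) = (53, -12 mod 61) = (53, 49).

(53, 49)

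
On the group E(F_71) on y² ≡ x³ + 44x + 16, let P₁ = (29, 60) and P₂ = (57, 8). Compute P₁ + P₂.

(29, 60) + (57, 8). λ = (8 - 60)/(57 - 29) ≡ 19/28 mod 71. 28⁻¹ ≡ 33 (mod 71), so λ ≡ 59.
  x = λ² - 29 - 57 = 3481 - 86 ≡ 58; y = λ·(29 - 58) - 60 ≡ 4. → (58, 4)

(58, 4)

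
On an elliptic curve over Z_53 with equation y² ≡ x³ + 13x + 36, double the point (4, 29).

tangent at (4, 29): λ = (3·4² + 13)/(2·29) ≡ 8/5. 5⁻¹ ≡ 32 (mod 53), so λ ≡ 8·32 ≡ 44.
  x = λ² - 4 - 4 = 1936 - 8 ≡ 20; y = λ·(4 - 20) - 29 ≡ 9. → (20, 9)

(20, 9)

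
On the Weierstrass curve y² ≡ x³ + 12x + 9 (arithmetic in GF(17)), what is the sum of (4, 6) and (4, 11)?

The two points share x = 4 and their y-coordinates satisfy 6 + 11 ≡ 0 (mod 17), so they are inverses. Their sum is O.

O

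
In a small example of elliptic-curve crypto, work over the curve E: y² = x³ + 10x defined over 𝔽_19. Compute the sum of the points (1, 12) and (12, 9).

(10, 6)

(1, 12) + (12, 9). λ = (9 - 12)/(12 - 1) ≡ 16/11 mod 19. 11⁻¹ ≡ 7 (mod 19), so λ ≡ 17.
  x = λ² - 1 - 12 = 289 - 13 ≡ 10; y = λ·(1 - 10) - 12 ≡ 6. → (10, 6)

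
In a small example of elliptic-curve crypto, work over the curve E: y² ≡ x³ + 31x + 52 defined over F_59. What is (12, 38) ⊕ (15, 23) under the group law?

(12, 38) + (15, 23). λ = (23 - 38)/(15 - 12) ≡ 44/3 mod 59. 3⁻¹ ≡ 20 (mod 59), so λ ≡ 54.
  x = λ² - 12 - 15 = 2916 - 27 ≡ 57; y = λ·(12 - 57) - 38 ≡ 10. → (57, 10)

(57, 10)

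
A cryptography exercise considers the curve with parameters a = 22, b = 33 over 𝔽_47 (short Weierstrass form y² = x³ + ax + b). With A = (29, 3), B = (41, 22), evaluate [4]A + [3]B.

First 4A:
Double-and-add on 4 = (100)₂. Start with A = (29, 3) for the leading 1-bit.
double: tangent at (29, 3): λ = (3·29² + 22)/(2·3) ≡ 7/6. 6⁻¹ ≡ 8 (mod 47), so λ ≡ 7·8 ≡ 9.
  x = λ² - 29 - 29 = 81 - 58 ≡ 23; y = λ·(29 - 23) - 3 ≡ 4. → (23, 4)
double: tangent at (23, 4): λ = (3·23² + 22)/(2·4) ≡ 11/8. 8⁻¹ ≡ 6 (mod 47), so λ ≡ 11·6 ≡ 19.
  x = λ² - 23 - 23 = 361 - 46 ≡ 33; y = λ·(23 - 33) - 4 ≡ 41. → (33, 41)
4A = (33, 41).
Next 3B:
Repeated addition: build up to 3B.
2B: tangent at (41, 22): λ = (3·41² + 22)/(2·22) ≡ 36/44. 44⁻¹ ≡ 31 (mod 47) since 44·31 = 1364 ≡ 1, so λ ≡ 36·31 ≡ 35.
  x = λ² - 41 - 41 = 1225 - 82 ≡ 15; y = λ·(41 - 15) - 22 ≡ 42. → (15, 42)
3B: (15, 42) + (41, 22). λ = (22 - 42)/(41 - 15) ≡ 27/26 mod 47. 26⁻¹ ≡ 38 (mod 47), so λ ≡ 39.
  x = λ² - 15 - 41 = 1521 - 56 ≡ 8; y = λ·(15 - 8) - 42 ≡ 43. → (8, 43)
3B = (8, 43).
Finally 4A + 3B:
(33, 41) + (8, 43). λ = (43 - 41)/(8 - 33) ≡ 2/22 mod 47. 22⁻¹ ≡ 15 (mod 47) since 22·15 = 330 ≡ 1, so λ ≡ 30.
  x = λ² - 33 - 8 = 900 - 41 ≡ 13; y = λ·(33 - 13) - 41 ≡ 42. → (13, 42)

(13, 42)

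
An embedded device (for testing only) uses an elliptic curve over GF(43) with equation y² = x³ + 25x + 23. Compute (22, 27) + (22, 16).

O

The two points share x = 22 and their y-coordinates satisfy 27 + 16 ≡ 0 (mod 43), so they are inverses. Their sum is O.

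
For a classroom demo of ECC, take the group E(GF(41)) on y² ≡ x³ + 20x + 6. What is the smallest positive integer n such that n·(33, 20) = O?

11

2P: tangent at (33, 20): λ = (3·33² + 20)/(2·20) ≡ 7/40. 40⁻¹ ≡ 40 (mod 41), so λ ≡ 7·40 ≡ 34.
  x = λ² - 33 - 33 = 1156 - 66 ≡ 24; y = λ·(33 - 24) - 20 ≡ 40. → (24, 40)
3P: (24, 40) + (33, 20). λ = (20 - 40)/(33 - 24) ≡ 21/9 mod 41. 9⁻¹ ≡ 32 (mod 41) since 9·32 = 288 ≡ 1, so λ ≡ 16.
  x = λ² - 24 - 33 = 256 - 57 ≡ 35; y = λ·(24 - 35) - 40 ≡ 30. → (35, 30)
4P: (35, 30) + (33, 20). λ = (20 - 30)/(33 - 35) ≡ 31/39 mod 41. 39⁻¹ ≡ 20 (mod 41), so λ ≡ 5.
  x = λ² - 35 - 33 = 25 - 68 ≡ 39; y = λ·(35 - 39) - 30 ≡ 32. → (39, 32)
5P: (39, 32) + (33, 20). λ = (20 - 32)/(33 - 39) ≡ 29/35 mod 41. 35⁻¹ ≡ 34 (mod 41), so λ ≡ 2.
  x = λ² - 39 - 33 = 4 - 72 ≡ 14; y = λ·(39 - 14) - 32 ≡ 18. → (14, 18)
6P: (14, 18) + (33, 20). λ = (20 - 18)/(33 - 14) ≡ 2/19 mod 41. 19⁻¹ ≡ 13 (mod 41), so λ ≡ 26.
  x = λ² - 14 - 33 = 676 - 47 ≡ 14; y = λ·(14 - 14) - 18 ≡ 23. → (14, 23)
7P: (14, 23) + (33, 20). λ = (20 - 23)/(33 - 14) ≡ 38/19 mod 41. 19⁻¹ ≡ 13 (mod 41) since 19·13 = 247 ≡ 1, so λ ≡ 2.
  x = λ² - 14 - 33 = 4 - 47 ≡ 39; y = λ·(14 - 39) - 23 ≡ 9. → (39, 9)
8P: (39, 9) + (33, 20). λ = (20 - 9)/(33 - 39) ≡ 11/35 mod 41. 35⁻¹ ≡ 34 (mod 41), so λ ≡ 5.
  x = λ² - 39 - 33 = 25 - 72 ≡ 35; y = λ·(39 - 35) - 9 ≡ 11. → (35, 11)
9P: (35, 11) + (33, 20). λ = (20 - 11)/(33 - 35) ≡ 9/39 mod 41. 39⁻¹ ≡ 20 (mod 41), so λ ≡ 16.
  x = λ² - 35 - 33 = 256 - 68 ≡ 24; y = λ·(35 - 24) - 11 ≡ 1. → (24, 1)
10P: (24, 1) + (33, 20). λ = (20 - 1)/(33 - 24) ≡ 19/9 mod 41. 9⁻¹ ≡ 32 (mod 41), so λ ≡ 34.
  x = λ² - 24 - 33 = 1156 - 57 ≡ 33; y = λ·(24 - 33) - 1 ≡ 21. → (33, 21)
11P: (33, 21) + (33, 20): same x and y₁ ≡ -y₂, so the sum is O.
11P = O, so the order is 11.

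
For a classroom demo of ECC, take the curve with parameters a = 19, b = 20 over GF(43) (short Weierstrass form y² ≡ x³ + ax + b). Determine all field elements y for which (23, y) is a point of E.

x³ + 19x + 20 = 12624 ≡ 25 (mod 43).
Square roots of 25 mod 43: 5 and 38 (since 5² = 25 ≡ 25).

5, 38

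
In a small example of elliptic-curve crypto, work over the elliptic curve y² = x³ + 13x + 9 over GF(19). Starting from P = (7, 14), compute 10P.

Repeated addition: build up to 10P.
2P: tangent at (7, 14): λ = (3·7² + 13)/(2·14) ≡ 8/9. 9⁻¹ ≡ 17 (mod 19) since 9·17 = 153 ≡ 1, so λ ≡ 8·17 ≡ 3.
  x = λ² - 7 - 7 = 9 - 14 ≡ 14; y = λ·(7 - 14) - 14 ≡ 3. → (14, 3)
3P: (14, 3) + (7, 14). λ = (14 - 3)/(7 - 14) ≡ 11/12 mod 19. 12⁻¹ ≡ 8 (mod 19), so λ ≡ 12.
  x = λ² - 14 - 7 = 144 - 21 ≡ 9; y = λ·(14 - 9) - 3 ≡ 0. → (9, 0)
4P: (9, 0) + (7, 14). λ = (14 - 0)/(7 - 9) ≡ 14/17 mod 19. 17⁻¹ ≡ 9 (mod 19), so λ ≡ 12.
  x = λ² - 9 - 7 = 144 - 16 ≡ 14; y = λ·(9 - 14) - 0 ≡ 16. → (14, 16)
5P: (14, 16) + (7, 14). λ = (14 - 16)/(7 - 14) ≡ 17/12 mod 19. 12⁻¹ ≡ 8 (mod 19), so λ ≡ 3.
  x = λ² - 14 - 7 = 9 - 21 ≡ 7; y = λ·(14 - 7) - 16 ≡ 5. → (7, 5)
6P: (7, 5) + (7, 14): same x and y₁ ≡ -y₂, so the sum is the point at infinity.
7P: the point at infinity + (7, 14) = (7, 14) (identity).
8P: tangent at (7, 14): λ = (3·7² + 13)/(2·14) ≡ 8/9. 9⁻¹ ≡ 17 (mod 19) since 9·17 = 153 ≡ 1, so λ ≡ 8·17 ≡ 3.
  x = λ² - 7 - 7 = 9 - 14 ≡ 14; y = λ·(7 - 14) - 14 ≡ 3. → (14, 3)
9P: (14, 3) + (7, 14). λ = (14 - 3)/(7 - 14) ≡ 11/12 mod 19. 12⁻¹ ≡ 8 (mod 19), so λ ≡ 12.
  x = λ² - 14 - 7 = 144 - 21 ≡ 9; y = λ·(14 - 9) - 3 ≡ 0. → (9, 0)
10P: (9, 0) + (7, 14). λ = (14 - 0)/(7 - 9) ≡ 14/17 mod 19. 17⁻¹ ≡ 9 (mod 19), so λ ≡ 12.
  x = λ² - 9 - 7 = 144 - 16 ≡ 14; y = λ·(9 - 14) - 0 ≡ 16. → (14, 16)

(14, 16)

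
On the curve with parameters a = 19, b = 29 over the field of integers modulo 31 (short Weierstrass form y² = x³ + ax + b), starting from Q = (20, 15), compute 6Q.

Double-and-add on 6 = (110)₂. Start with Q = (20, 15) for the leading 1-bit.
double: tangent at (20, 15): λ = (3·20² + 19)/(2·15) ≡ 10/30. 30⁻¹ ≡ 30 (mod 31) since 30·30 = 900 ≡ 1, so λ ≡ 10·30 ≡ 21.
  x = λ² - 20 - 20 = 441 - 40 ≡ 29; y = λ·(20 - 29) - 15 ≡ 13. → (29, 13)
add Q: (29, 13) + (20, 15). λ = (15 - 13)/(20 - 29) ≡ 2/22 mod 31. 22⁻¹ ≡ 24 (mod 31), so λ ≡ 17.
  x = λ² - 29 - 20 = 289 - 49 ≡ 23; y = λ·(29 - 23) - 13 ≡ 27. → (23, 27)
double: tangent at (23, 27): λ = (3·23² + 19)/(2·27) ≡ 25/23. 23⁻¹ ≡ 27 (mod 31) since 23·27 = 621 ≡ 1, so λ ≡ 25·27 ≡ 24.
  x = λ² - 23 - 23 = 576 - 46 ≡ 3; y = λ·(23 - 3) - 27 ≡ 19. → (3, 19)

(3, 19)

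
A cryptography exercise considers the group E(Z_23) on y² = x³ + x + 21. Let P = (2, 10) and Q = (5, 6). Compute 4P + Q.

First 4P:
Repeated addition: build up to 4P.
2P: tangent at (2, 10): λ = (3·2² + 1)/(2·10) ≡ 13/20. 20⁻¹ ≡ 15 (mod 23) since 20·15 = 300 ≡ 1, so λ ≡ 13·15 ≡ 11.
  x = λ² - 2 - 2 = 121 - 4 ≡ 2; y = λ·(2 - 2) - 10 ≡ 13. → (2, 13)
3P: (2, 13) + (2, 10): same x and y₁ ≡ -y₂, so the sum is O.
4P: O + (2, 10) = (2, 10) (identity).
4P = (2, 10).
Finally 4P + Q:
(2, 10) + (5, 6). λ = (6 - 10)/(5 - 2) ≡ 19/3 mod 23. 3⁻¹ ≡ 8 (mod 23), so λ ≡ 14.
  x = λ² - 2 - 5 = 196 - 7 ≡ 5; y = λ·(2 - 5) - 10 ≡ 17. → (5, 17)

(5, 17)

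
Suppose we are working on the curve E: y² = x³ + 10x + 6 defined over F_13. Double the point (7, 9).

(11, 11)

tangent at (7, 9): λ = (3·7² + 10)/(2·9) ≡ 1/5. 5⁻¹ ≡ 8 (mod 13), so λ ≡ 1·8 ≡ 8.
  x = λ² - 7 - 7 = 64 - 14 ≡ 11; y = λ·(7 - 11) - 9 ≡ 11. → (11, 11)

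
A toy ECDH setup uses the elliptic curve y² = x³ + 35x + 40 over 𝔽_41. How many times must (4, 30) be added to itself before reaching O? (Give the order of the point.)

2P: tangent at (4, 30): λ = (3·4² + 35)/(2·30) ≡ 1/19. 19⁻¹ ≡ 13 (mod 41), so λ ≡ 1·13 ≡ 13.
  x = λ² - 4 - 4 = 169 - 8 ≡ 38; y = λ·(4 - 38) - 30 ≡ 20. → (38, 20)
3P: (38, 20) + (4, 30). λ = (30 - 20)/(4 - 38) ≡ 10/7 mod 41. 7⁻¹ ≡ 6 (mod 41), so λ ≡ 19.
  x = λ² - 38 - 4 = 361 - 42 ≡ 32; y = λ·(38 - 32) - 20 ≡ 12. → (32, 12)
4P: (32, 12) + (4, 30). λ = (30 - 12)/(4 - 32) ≡ 18/13 mod 41. 13⁻¹ ≡ 19 (mod 41) since 13·19 = 247 ≡ 1, so λ ≡ 14.
  x = λ² - 32 - 4 = 196 - 36 ≡ 37; y = λ·(32 - 37) - 12 ≡ 0. → (37, 0)
5P: (37, 0) + (4, 30). λ = (30 - 0)/(4 - 37) ≡ 30/8 mod 41. 8⁻¹ ≡ 36 (mod 41), so λ ≡ 14.
  x = λ² - 37 - 4 = 196 - 41 ≡ 32; y = λ·(37 - 32) - 0 ≡ 29. → (32, 29)
6P: (32, 29) + (4, 30). λ = (30 - 29)/(4 - 32) ≡ 1/13 mod 41. 13⁻¹ ≡ 19 (mod 41), so λ ≡ 19.
  x = λ² - 32 - 4 = 361 - 36 ≡ 38; y = λ·(32 - 38) - 29 ≡ 21. → (38, 21)
7P: (38, 21) + (4, 30). λ = (30 - 21)/(4 - 38) ≡ 9/7 mod 41. 7⁻¹ ≡ 6 (mod 41) since 7·6 = 42 ≡ 1, so λ ≡ 13.
  x = λ² - 38 - 4 = 169 - 42 ≡ 4; y = λ·(38 - 4) - 21 ≡ 11. → (4, 11)
8P: (4, 11) + (4, 30): same x and y₁ ≡ -y₂, so the sum is O.
8P = O, so the order is 8.

8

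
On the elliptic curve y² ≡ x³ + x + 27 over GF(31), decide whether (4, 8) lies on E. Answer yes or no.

yes

y² = 8² ≡ 2; x³ + 1x + 27 = 95 ≡ 2 (mod 31). 2 = 2.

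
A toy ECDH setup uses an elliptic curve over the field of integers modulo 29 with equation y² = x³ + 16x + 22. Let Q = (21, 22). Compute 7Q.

Repeated addition: build up to 7Q.
2Q: tangent at (21, 22): λ = (3·21² + 16)/(2·22) ≡ 5/15. 15⁻¹ ≡ 2 (mod 29), so λ ≡ 5·2 ≡ 10.
  x = λ² - 21 - 21 = 100 - 42 ≡ 0; y = λ·(21 - 0) - 22 ≡ 14. → (0, 14)
3Q: (0, 14) + (21, 22). λ = (22 - 14)/(21 - 0) ≡ 8/21 mod 29. 21⁻¹ ≡ 18 (mod 29), so λ ≡ 28.
  x = λ² - 0 - 21 = 784 - 21 ≡ 9; y = λ·(0 - 9) - 14 ≡ 24. → (9, 24)
4Q: (9, 24) + (21, 22). λ = (22 - 24)/(21 - 9) ≡ 27/12 mod 29. 12⁻¹ ≡ 17 (mod 29), so λ ≡ 24.
  x = λ² - 9 - 21 = 576 - 30 ≡ 24; y = λ·(9 - 24) - 24 ≡ 22. → (24, 22)
5Q: (24, 22) + (21, 22). λ = (22 - 22)/(21 - 24) ≡ 0/26 mod 29. 26⁻¹ ≡ 19 (mod 29) since 26·19 = 494 ≡ 1, so λ ≡ 0.
  x = λ² - 24 - 21 = 0 - 45 ≡ 13; y = λ·(24 - 13) - 22 ≡ 7. → (13, 7)
6Q: (13, 7) + (21, 22). λ = (22 - 7)/(21 - 13) ≡ 15/8 mod 29. 8⁻¹ ≡ 11 (mod 29), so λ ≡ 20.
  x = λ² - 13 - 21 = 400 - 34 ≡ 18; y = λ·(13 - 18) - 7 ≡ 9. → (18, 9)
7Q: (18, 9) + (21, 22). λ = (22 - 9)/(21 - 18) ≡ 13/3 mod 29. 3⁻¹ ≡ 10 (mod 29) since 3·10 = 30 ≡ 1, so λ ≡ 14.
  x = λ² - 18 - 21 = 196 - 39 ≡ 12; y = λ·(18 - 12) - 9 ≡ 17. → (12, 17)

(12, 17)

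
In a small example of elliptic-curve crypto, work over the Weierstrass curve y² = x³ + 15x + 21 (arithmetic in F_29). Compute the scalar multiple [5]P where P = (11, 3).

(3, 21)

Repeated addition: build up to 5P.
2P: tangent at (11, 3): λ = (3·11² + 15)/(2·3) ≡ 1/6. 6⁻¹ ≡ 5 (mod 29) since 6·5 = 30 ≡ 1, so λ ≡ 1·5 ≡ 5.
  x = λ² - 11 - 11 = 25 - 22 ≡ 3; y = λ·(11 - 3) - 3 ≡ 8. → (3, 8)
3P: (3, 8) + (11, 3). λ = (3 - 8)/(11 - 3) ≡ 24/8 mod 29. 8⁻¹ ≡ 11 (mod 29), so λ ≡ 3.
  x = λ² - 3 - 11 = 9 - 14 ≡ 24; y = λ·(3 - 24) - 8 ≡ 16. → (24, 16)
4P: (24, 16) + (11, 3). λ = (3 - 16)/(11 - 24) ≡ 16/16 mod 29. 16⁻¹ ≡ 20 (mod 29) since 16·20 = 320 ≡ 1, so λ ≡ 1.
  x = λ² - 24 - 11 = 1 - 35 ≡ 24; y = λ·(24 - 24) - 16 ≡ 13. → (24, 13)
5P: (24, 13) + (11, 3). λ = (3 - 13)/(11 - 24) ≡ 19/16 mod 29. 16⁻¹ ≡ 20 (mod 29), so λ ≡ 3.
  x = λ² - 24 - 11 = 9 - 35 ≡ 3; y = λ·(24 - 3) - 13 ≡ 21. → (3, 21)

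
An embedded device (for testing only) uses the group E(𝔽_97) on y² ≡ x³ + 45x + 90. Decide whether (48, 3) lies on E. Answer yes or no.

y² = 3² ≡ 9; x³ + 45x + 90 = 112842 ≡ 31 (mod 97). 9 ≠ 31.

no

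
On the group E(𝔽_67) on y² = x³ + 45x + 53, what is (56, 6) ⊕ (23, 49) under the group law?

(56, 6) + (23, 49). λ = (49 - 6)/(23 - 56) ≡ 43/34 mod 67. 34⁻¹ ≡ 2 (mod 67), so λ ≡ 19.
  x = λ² - 56 - 23 = 361 - 79 ≡ 14; y = λ·(56 - 14) - 6 ≡ 55. → (14, 55)

(14, 55)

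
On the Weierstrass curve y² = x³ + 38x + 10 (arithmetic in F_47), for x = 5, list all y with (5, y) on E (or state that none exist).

x³ + 38x + 10 = 325 ≡ 43 (mod 47).
43 is a non-residue mod 47; no y exists.

none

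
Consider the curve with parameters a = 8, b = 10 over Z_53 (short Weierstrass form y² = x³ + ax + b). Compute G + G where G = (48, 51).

(0, 13)

tangent at (48, 51): λ = (3·48² + 8)/(2·51) ≡ 30/49. 49⁻¹ ≡ 13 (mod 53), so λ ≡ 30·13 ≡ 19.
  x = λ² - 48 - 48 = 361 - 96 ≡ 0; y = λ·(48 - 0) - 51 ≡ 13. → (0, 13)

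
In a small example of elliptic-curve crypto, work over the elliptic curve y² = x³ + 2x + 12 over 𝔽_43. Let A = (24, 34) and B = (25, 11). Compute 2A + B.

First 2A:
Repeated addition: build up to 2A.
2A: tangent at (24, 34): λ = (3·24² + 2)/(2·34) ≡ 10/25. 25⁻¹ ≡ 31 (mod 43) since 25·31 = 775 ≡ 1, so λ ≡ 10·31 ≡ 9.
  x = λ² - 24 - 24 = 81 - 48 ≡ 33; y = λ·(24 - 33) - 34 ≡ 14. → (33, 14)
2A = (33, 14).
Finally 2A + B:
(33, 14) + (25, 11). λ = (11 - 14)/(25 - 33) ≡ 40/35 mod 43. 35⁻¹ ≡ 16 (mod 43), so λ ≡ 38.
  x = λ² - 33 - 25 = 1444 - 58 ≡ 10; y = λ·(33 - 10) - 14 ≡ 0. → (10, 0)

(10, 0)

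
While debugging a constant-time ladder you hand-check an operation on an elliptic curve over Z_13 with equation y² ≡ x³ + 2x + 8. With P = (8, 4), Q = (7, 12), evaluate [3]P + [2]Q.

(9, 12)

First 3P:
Repeated addition: build up to 3P.
2P: tangent at (8, 4): λ = (3·8² + 2)/(2·4) ≡ 12/8. 8⁻¹ ≡ 5 (mod 13), so λ ≡ 12·5 ≡ 8.
  x = λ² - 8 - 8 = 64 - 16 ≡ 9; y = λ·(8 - 9) - 4 ≡ 1. → (9, 1)
3P: (9, 1) + (8, 4). λ = (4 - 1)/(8 - 9) ≡ 3/12 mod 13. 12⁻¹ ≡ 12 (mod 13), so λ ≡ 10.
  x = λ² - 9 - 8 = 100 - 17 ≡ 5; y = λ·(9 - 5) - 1 ≡ 0. → (5, 0)
3P = (5, 0).
Next 2Q:
Repeated addition: build up to 2Q.
2Q: tangent at (7, 12): λ = (3·7² + 2)/(2·12) ≡ 6/11. 11⁻¹ ≡ 6 (mod 13), so λ ≡ 6·6 ≡ 10.
  x = λ² - 7 - 7 = 100 - 14 ≡ 8; y = λ·(7 - 8) - 12 ≡ 4. → (8, 4)
2Q = (8, 4).
Finally 3P + 2Q:
(5, 0) + (8, 4). λ = (4 - 0)/(8 - 5) ≡ 4/3 mod 13. 3⁻¹ ≡ 9 (mod 13), so λ ≡ 10.
  x = λ² - 5 - 8 = 100 - 13 ≡ 9; y = λ·(5 - 9) - 0 ≡ 12. → (9, 12)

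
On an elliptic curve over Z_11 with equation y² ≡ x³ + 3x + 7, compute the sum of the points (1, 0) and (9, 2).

(1, 0) + (9, 2). λ = (2 - 0)/(9 - 1) ≡ 2/8 mod 11. 8⁻¹ ≡ 7 (mod 11), so λ ≡ 3.
  x = λ² - 1 - 9 = 9 - 10 ≡ 10; y = λ·(1 - 10) - 0 ≡ 6. → (10, 6)

(10, 6)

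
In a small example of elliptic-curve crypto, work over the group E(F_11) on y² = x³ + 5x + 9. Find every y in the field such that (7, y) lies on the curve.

x³ + 5x + 9 = 387 ≡ 2 (mod 11).
2 is a non-residue mod 11; no y exists.

none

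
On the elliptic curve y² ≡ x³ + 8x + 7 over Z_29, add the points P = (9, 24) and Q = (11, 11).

(15, 15)

(9, 24) + (11, 11). λ = (11 - 24)/(11 - 9) ≡ 16/2 mod 29. 2⁻¹ ≡ 15 (mod 29), so λ ≡ 8.
  x = λ² - 9 - 11 = 64 - 20 ≡ 15; y = λ·(9 - 15) - 24 ≡ 15. → (15, 15)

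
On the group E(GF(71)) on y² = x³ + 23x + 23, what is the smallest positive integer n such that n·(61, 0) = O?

2P: (61, 0) + (61, 0): same x and y₁ ≡ -y₂, so the sum is O.
2P = O, so the order is 2.

2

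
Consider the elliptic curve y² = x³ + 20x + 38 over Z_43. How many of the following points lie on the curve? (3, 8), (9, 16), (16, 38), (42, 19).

(3, 8): 8² ≡ 21, rhs ≡ 39 → off.
(9, 16): 16² ≡ 41, rhs ≡ 1 → off.
(16, 38): 38² ≡ 25, rhs ≡ 25 → on.
(42, 19): 19² ≡ 17, rhs ≡ 17 → on.

2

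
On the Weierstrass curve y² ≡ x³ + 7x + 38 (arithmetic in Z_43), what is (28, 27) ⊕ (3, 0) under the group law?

(25, 33)

(28, 27) + (3, 0). λ = (0 - 27)/(3 - 28) ≡ 16/18 mod 43. 18⁻¹ ≡ 12 (mod 43), so λ ≡ 20.
  x = λ² - 28 - 3 = 400 - 31 ≡ 25; y = λ·(28 - 25) - 27 ≡ 33. → (25, 33)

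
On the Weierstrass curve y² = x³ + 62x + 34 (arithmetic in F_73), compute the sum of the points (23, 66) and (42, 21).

(23, 66) + (42, 21). λ = (21 - 66)/(42 - 23) ≡ 28/19 mod 73. 19⁻¹ ≡ 50 (mod 73) since 19·50 = 950 ≡ 1, so λ ≡ 13.
  x = λ² - 23 - 42 = 169 - 65 ≡ 31; y = λ·(23 - 31) - 66 ≡ 49. → (31, 49)

(31, 49)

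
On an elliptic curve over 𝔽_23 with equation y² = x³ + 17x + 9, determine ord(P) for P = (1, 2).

5

2P: tangent at (1, 2): λ = (3·1² + 17)/(2·2) ≡ 20/4. 4⁻¹ ≡ 6 (mod 23) since 4·6 = 24 ≡ 1, so λ ≡ 20·6 ≡ 5.
  x = λ² - 1 - 1 = 25 - 2 ≡ 0; y = λ·(1 - 0) - 2 ≡ 3. → (0, 3)
3P: (0, 3) + (1, 2). λ = (2 - 3)/(1 - 0) ≡ 22/1 mod 23. 1⁻¹ ≡ 1 (mod 23) since 1·1 = 1 ≡ 1, so λ ≡ 22.
  x = λ² - 0 - 1 = 484 - 1 ≡ 0; y = λ·(0 - 0) - 3 ≡ 20. → (0, 20)
4P: (0, 20) + (1, 2). λ = (2 - 20)/(1 - 0) ≡ 5/1 mod 23. 1⁻¹ ≡ 1 (mod 23), so λ ≡ 5.
  x = λ² - 0 - 1 = 25 - 1 ≡ 1; y = λ·(0 - 1) - 20 ≡ 21. → (1, 21)
5P: (1, 21) + (1, 2): same x and y₁ ≡ -y₂, so the sum is O.
5P = O, so the order is 5.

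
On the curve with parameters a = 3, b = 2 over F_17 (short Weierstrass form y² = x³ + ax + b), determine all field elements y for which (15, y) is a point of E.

x³ + 3x + 2 = 3422 ≡ 5 (mod 17).
5 is a non-residue mod 17; no y exists.

none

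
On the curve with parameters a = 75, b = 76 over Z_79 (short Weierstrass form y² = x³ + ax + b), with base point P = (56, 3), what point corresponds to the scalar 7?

(13, 3)

Repeated addition: build up to 7P.
2P: tangent at (56, 3): λ = (3·56² + 75)/(2·3) ≡ 3/6. 6⁻¹ ≡ 66 (mod 79), so λ ≡ 3·66 ≡ 40.
  x = λ² - 56 - 56 = 1600 - 112 ≡ 66; y = λ·(56 - 66) - 3 ≡ 71. → (66, 71)
3P: (66, 71) + (56, 3). λ = (3 - 71)/(56 - 66) ≡ 11/69 mod 79. 69⁻¹ ≡ 71 (mod 79) since 69·71 = 4899 ≡ 1, so λ ≡ 70.
  x = λ² - 66 - 56 = 4900 - 122 ≡ 38; y = λ·(66 - 38) - 71 ≡ 72. → (38, 72)
4P: (38, 72) + (56, 3). λ = (3 - 72)/(56 - 38) ≡ 10/18 mod 79. 18⁻¹ ≡ 22 (mod 79), so λ ≡ 62.
  x = λ² - 38 - 56 = 3844 - 94 ≡ 37; y = λ·(38 - 37) - 72 ≡ 69. → (37, 69)
5P: (37, 69) + (56, 3). λ = (3 - 69)/(56 - 37) ≡ 13/19 mod 79. 19⁻¹ ≡ 25 (mod 79), so λ ≡ 9.
  x = λ² - 37 - 56 = 81 - 93 ≡ 67; y = λ·(37 - 67) - 69 ≡ 56. → (67, 56)
6P: (67, 56) + (56, 3). λ = (3 - 56)/(56 - 67) ≡ 26/68 mod 79. 68⁻¹ ≡ 43 (mod 79), so λ ≡ 12.
  x = λ² - 67 - 56 = 144 - 123 ≡ 21; y = λ·(67 - 21) - 56 ≡ 22. → (21, 22)
7P: (21, 22) + (56, 3). λ = (3 - 22)/(56 - 21) ≡ 60/35 mod 79. 35⁻¹ ≡ 70 (mod 79), so λ ≡ 13.
  x = λ² - 21 - 56 = 169 - 77 ≡ 13; y = λ·(21 - 13) - 22 ≡ 3. → (13, 3)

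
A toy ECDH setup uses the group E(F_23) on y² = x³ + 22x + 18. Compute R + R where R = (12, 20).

tangent at (12, 20): λ = (3·12² + 22)/(2·20) ≡ 17/17. 17⁻¹ ≡ 19 (mod 23), so λ ≡ 17·19 ≡ 1.
  x = λ² - 12 - 12 = 1 - 24 ≡ 0; y = λ·(12 - 0) - 20 ≡ 15. → (0, 15)

(0, 15)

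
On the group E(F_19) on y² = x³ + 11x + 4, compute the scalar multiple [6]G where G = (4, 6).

(18, 12)

Double-and-add on 6 = (110)₂. Start with G = (4, 6) for the leading 1-bit.
double: tangent at (4, 6): λ = (3·4² + 11)/(2·6) ≡ 2/12. 12⁻¹ ≡ 8 (mod 19), so λ ≡ 2·8 ≡ 16.
  x = λ² - 4 - 4 = 256 - 8 ≡ 1; y = λ·(4 - 1) - 6 ≡ 4. → (1, 4)
add G: (1, 4) + (4, 6). λ = (6 - 4)/(4 - 1) ≡ 2/3 mod 19. 3⁻¹ ≡ 13 (mod 19), so λ ≡ 7.
  x = λ² - 1 - 4 = 49 - 5 ≡ 6; y = λ·(1 - 6) - 4 ≡ 18. → (6, 18)
double: tangent at (6, 18): λ = (3·6² + 11)/(2·18) ≡ 5/17. 17⁻¹ ≡ 9 (mod 19), so λ ≡ 5·9 ≡ 7.
  x = λ² - 6 - 6 = 49 - 12 ≡ 18; y = λ·(6 - 18) - 18 ≡ 12. → (18, 12)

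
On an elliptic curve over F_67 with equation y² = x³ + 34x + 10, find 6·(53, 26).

Write Q = (53, 26).
Repeated addition: build up to 6Q.
2Q: tangent at (53, 26): λ = (3·53² + 34)/(2·26) ≡ 19/52. 52⁻¹ ≡ 58 (mod 67), so λ ≡ 19·58 ≡ 30.
  x = λ² - 53 - 53 = 900 - 106 ≡ 57; y = λ·(53 - 57) - 26 ≡ 55. → (57, 55)
3Q: (57, 55) + (53, 26). λ = (26 - 55)/(53 - 57) ≡ 38/63 mod 67. 63⁻¹ ≡ 50 (mod 67), so λ ≡ 24.
  x = λ² - 57 - 53 = 576 - 110 ≡ 64; y = λ·(57 - 64) - 55 ≡ 45. → (64, 45)
4Q: (64, 45) + (53, 26). λ = (26 - 45)/(53 - 64) ≡ 48/56 mod 67. 56⁻¹ ≡ 6 (mod 67) since 56·6 = 336 ≡ 1, so λ ≡ 20.
  x = λ² - 64 - 53 = 400 - 117 ≡ 15; y = λ·(64 - 15) - 45 ≡ 64. → (15, 64)
5Q: (15, 64) + (53, 26). λ = (26 - 64)/(53 - 15) ≡ 29/38 mod 67. 38⁻¹ ≡ 30 (mod 67), so λ ≡ 66.
  x = λ² - 15 - 53 = 4356 - 68 ≡ 0; y = λ·(15 - 0) - 64 ≡ 55. → (0, 55)
6Q: (0, 55) + (53, 26). λ = (26 - 55)/(53 - 0) ≡ 38/53 mod 67. 53⁻¹ ≡ 43 (mod 67), so λ ≡ 26.
  x = λ² - 0 - 53 = 676 - 53 ≡ 20; y = λ·(0 - 20) - 55 ≡ 28. → (20, 28)

(20, 28)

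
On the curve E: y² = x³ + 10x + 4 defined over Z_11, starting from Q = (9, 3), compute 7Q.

Repeated addition: build up to 7Q.
2Q: tangent at (9, 3): λ = (3·9² + 10)/(2·3) ≡ 0/6. 6⁻¹ ≡ 2 (mod 11), so λ ≡ 0·2 ≡ 0.
  x = λ² - 9 - 9 = 0 - 18 ≡ 4; y = λ·(9 - 4) - 3 ≡ 8. → (4, 8)
3Q: (4, 8) + (9, 3). λ = (3 - 8)/(9 - 4) ≡ 6/5 mod 11. 5⁻¹ ≡ 9 (mod 11), so λ ≡ 10.
  x = λ² - 4 - 9 = 100 - 13 ≡ 10; y = λ·(4 - 10) - 8 ≡ 9. → (10, 9)
4Q: (10, 9) + (9, 3). λ = (3 - 9)/(9 - 10) ≡ 5/10 mod 11. 10⁻¹ ≡ 10 (mod 11), so λ ≡ 6.
  x = λ² - 10 - 9 = 36 - 19 ≡ 6; y = λ·(10 - 6) - 9 ≡ 4. → (6, 4)
5Q: (6, 4) + (9, 3). λ = (3 - 4)/(9 - 6) ≡ 10/3 mod 11. 3⁻¹ ≡ 4 (mod 11), so λ ≡ 7.
  x = λ² - 6 - 9 = 49 - 15 ≡ 1; y = λ·(6 - 1) - 4 ≡ 9. → (1, 9)
6Q: (1, 9) + (9, 3). λ = (3 - 9)/(9 - 1) ≡ 5/8 mod 11. 8⁻¹ ≡ 7 (mod 11), so λ ≡ 2.
  x = λ² - 1 - 9 = 4 - 10 ≡ 5; y = λ·(1 - 5) - 9 ≡ 5. → (5, 5)
7Q: (5, 5) + (9, 3). λ = (3 - 5)/(9 - 5) ≡ 9/4 mod 11. 4⁻¹ ≡ 3 (mod 11), so λ ≡ 5.
  x = λ² - 5 - 9 = 25 - 14 ≡ 0; y = λ·(5 - 0) - 5 ≡ 9. → (0, 9)

(0, 9)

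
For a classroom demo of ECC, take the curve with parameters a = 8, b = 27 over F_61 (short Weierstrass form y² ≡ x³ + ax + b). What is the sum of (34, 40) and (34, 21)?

O

The two points share x = 34 and their y-coordinates satisfy 40 + 21 ≡ 0 (mod 61), so they are inverses. Their sum is O.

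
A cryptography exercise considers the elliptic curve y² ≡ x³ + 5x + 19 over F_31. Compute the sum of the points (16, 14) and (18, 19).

(11, 14)

(16, 14) + (18, 19). λ = (19 - 14)/(18 - 16) ≡ 5/2 mod 31. 2⁻¹ ≡ 16 (mod 31) since 2·16 = 32 ≡ 1, so λ ≡ 18.
  x = λ² - 16 - 18 = 324 - 34 ≡ 11; y = λ·(16 - 11) - 14 ≡ 14. → (11, 14)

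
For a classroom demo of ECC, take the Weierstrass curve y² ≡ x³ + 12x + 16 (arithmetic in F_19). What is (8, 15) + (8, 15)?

tangent at (8, 15): λ = (3·8² + 12)/(2·15) ≡ 14/11. 11⁻¹ ≡ 7 (mod 19), so λ ≡ 14·7 ≡ 3.
  x = λ² - 8 - 8 = 9 - 16 ≡ 12; y = λ·(8 - 12) - 15 ≡ 11. → (12, 11)

(12, 11)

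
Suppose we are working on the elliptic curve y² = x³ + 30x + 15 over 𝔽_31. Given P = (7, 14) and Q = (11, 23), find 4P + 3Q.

(18, 30)

First 4P:
Repeated addition: build up to 4P.
2P: tangent at (7, 14): λ = (3·7² + 30)/(2·14) ≡ 22/28. 28⁻¹ ≡ 10 (mod 31), so λ ≡ 22·10 ≡ 3.
  x = λ² - 7 - 7 = 9 - 14 ≡ 26; y = λ·(7 - 26) - 14 ≡ 22. → (26, 22)
3P: (26, 22) + (7, 14). λ = (14 - 22)/(7 - 26) ≡ 23/12 mod 31. 12⁻¹ ≡ 13 (mod 31), so λ ≡ 20.
  x = λ² - 26 - 7 = 400 - 33 ≡ 26; y = λ·(26 - 26) - 22 ≡ 9. → (26, 9)
4P: (26, 9) + (7, 14). λ = (14 - 9)/(7 - 26) ≡ 5/12 mod 31. 12⁻¹ ≡ 13 (mod 31), so λ ≡ 3.
  x = λ² - 26 - 7 = 9 - 33 ≡ 7; y = λ·(26 - 7) - 9 ≡ 17. → (7, 17)
4P = (7, 17).
Next 3Q:
Repeated addition: build up to 3Q.
2Q: tangent at (11, 23): λ = (3·11² + 30)/(2·23) ≡ 21/15. 15⁻¹ ≡ 29 (mod 31) since 15·29 = 435 ≡ 1, so λ ≡ 21·29 ≡ 20.
  x = λ² - 11 - 11 = 400 - 22 ≡ 6; y = λ·(11 - 6) - 23 ≡ 15. → (6, 15)
3Q: (6, 15) + (11, 23). λ = (23 - 15)/(11 - 6) ≡ 8/5 mod 31. 5⁻¹ ≡ 25 (mod 31), so λ ≡ 14.
  x = λ² - 6 - 11 = 196 - 17 ≡ 24; y = λ·(6 - 24) - 15 ≡ 12. → (24, 12)
3Q = (24, 12).
Finally 4P + 3Q:
(7, 17) + (24, 12). λ = (12 - 17)/(24 - 7) ≡ 26/17 mod 31. 17⁻¹ ≡ 11 (mod 31), so λ ≡ 7.
  x = λ² - 7 - 24 = 49 - 31 ≡ 18; y = λ·(7 - 18) - 17 ≡ 30. → (18, 30)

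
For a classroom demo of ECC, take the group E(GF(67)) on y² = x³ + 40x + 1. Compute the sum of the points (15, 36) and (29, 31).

(15, 36) + (29, 31). λ = (31 - 36)/(29 - 15) ≡ 62/14 mod 67. 14⁻¹ ≡ 24 (mod 67), so λ ≡ 14.
  x = λ² - 15 - 29 = 196 - 44 ≡ 18; y = λ·(15 - 18) - 36 ≡ 56. → (18, 56)

(18, 56)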